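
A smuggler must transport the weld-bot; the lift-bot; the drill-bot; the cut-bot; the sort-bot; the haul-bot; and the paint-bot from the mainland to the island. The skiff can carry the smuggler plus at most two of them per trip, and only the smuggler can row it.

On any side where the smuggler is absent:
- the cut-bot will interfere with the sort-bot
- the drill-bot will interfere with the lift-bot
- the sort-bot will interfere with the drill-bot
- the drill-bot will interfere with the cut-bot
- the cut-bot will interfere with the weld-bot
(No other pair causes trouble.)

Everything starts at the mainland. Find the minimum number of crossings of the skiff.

11

Counting alone: the smuggler can take at most 2 across per trip to the island, so moving all 7 needs at least 4 loaded trips out, with a return between consecutive ones — at least 7 crossings.
The safety rule pushes this higher. Following every safe sequence of crossings, the most of the 7 that can be at the island as the skiff arrives there on crossings 7, 9 is 5, 6 respectively — never all 7.
So no plan with fewer than 11 crossings exists, and this one achieves 11:
1. Smuggler goes to the island with the cut-bot and the drill-bot.  [the mainland: the haul-bot, the lift-bot, the paint-bot, the sort-bot, the weld-bot | the island: the cut-bot, the drill-bot]
2. Smuggler goes back to the mainland with the drill-bot.  [the mainland: the drill-bot, the haul-bot, the lift-bot, the paint-bot, the sort-bot, the weld-bot | the island: the cut-bot]
3. Smuggler goes to the island with the drill-bot and the weld-bot.  [the mainland: the haul-bot, the lift-bot, the paint-bot, the sort-bot | the island: the cut-bot, the drill-bot, the weld-bot]
4. Smuggler goes back to the mainland with the cut-bot.  [the mainland: the cut-bot, the haul-bot, the lift-bot, the paint-bot, the sort-bot | the island: the drill-bot, the weld-bot]
5. Smuggler goes to the island with the lift-bot and the sort-bot.  [the mainland: the cut-bot, the haul-bot, the paint-bot | the island: the drill-bot, the lift-bot, the sort-bot, the weld-bot]
6. Smuggler goes back to the mainland with the drill-bot.  [the mainland: the cut-bot, the drill-bot, the haul-bot, the paint-bot | the island: the lift-bot, the sort-bot, the weld-bot]
7. Smuggler goes to the island with the drill-bot and the haul-bot.  [the mainland: the cut-bot, the paint-bot | the island: the drill-bot, the haul-bot, the lift-bot, the sort-bot, the weld-bot]
8. Smuggler goes back to the mainland with the drill-bot.  [the mainland: the cut-bot, the drill-bot, the paint-bot | the island: the haul-bot, the lift-bot, the sort-bot, the weld-bot]
9. Smuggler goes to the island with the drill-bot and the paint-bot.  [the mainland: the cut-bot | the island: the drill-bot, the haul-bot, the lift-bot, the paint-bot, the sort-bot, the weld-bot]
10. Smuggler goes back to the mainland with the drill-bot.  [the mainland: the cut-bot, the drill-bot | the island: the haul-bot, the lift-bot, the paint-bot, the sort-bot, the weld-bot]
11. Smuggler goes to the island with the cut-bot and the drill-bot.  [the mainland: — | the island: the cut-bot, the drill-bot, the haul-bot, the lift-bot, the paint-bot, the sort-bot, the weld-bot]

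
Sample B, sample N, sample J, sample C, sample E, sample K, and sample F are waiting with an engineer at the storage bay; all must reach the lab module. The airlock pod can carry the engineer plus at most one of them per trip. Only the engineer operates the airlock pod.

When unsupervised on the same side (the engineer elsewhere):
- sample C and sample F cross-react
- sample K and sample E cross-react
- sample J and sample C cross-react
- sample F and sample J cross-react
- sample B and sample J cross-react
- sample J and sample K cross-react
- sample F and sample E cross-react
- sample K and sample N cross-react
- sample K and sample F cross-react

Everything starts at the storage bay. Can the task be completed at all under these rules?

No

Whatever the first load, the items left behind include a forbidden pair without the engineer. No opening move is safe, so no plan exists.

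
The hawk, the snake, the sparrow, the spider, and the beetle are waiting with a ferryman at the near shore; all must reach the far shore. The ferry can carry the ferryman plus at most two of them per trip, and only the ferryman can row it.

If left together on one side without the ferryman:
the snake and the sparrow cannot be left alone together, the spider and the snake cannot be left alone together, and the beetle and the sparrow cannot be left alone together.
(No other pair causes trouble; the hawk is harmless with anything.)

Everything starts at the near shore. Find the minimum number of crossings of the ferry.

5

Counting alone: the ferryman can take at most 2 across per trip to the far shore, so moving all 5 needs at least 3 loaded trips out, with a return between consecutive ones — at least 5 crossings.
The plan below uses exactly 5 crossings, so it is optimal:
1. Ferryman goes to the far shore with the snake and the sparrow.  [the near shore: the beetle, the hawk, the spider | the far shore: the snake, the sparrow]
2. Ferryman goes back to the near shore with the snake.  [the near shore: the beetle, the hawk, the snake, the spider | the far shore: the sparrow]
3. Ferryman goes to the far shore with the hawk and the spider.  [the near shore: the beetle, the snake | the far shore: the hawk, the sparrow, the spider]
4. Ferryman goes back to the near shore alone.  [the near shore: the beetle, the snake | the far shore: the hawk, the sparrow, the spider]
5. Ferryman goes to the far shore with the beetle and the snake.  [the near shore: — | the far shore: the beetle, the hawk, the snake, the sparrow, the spider]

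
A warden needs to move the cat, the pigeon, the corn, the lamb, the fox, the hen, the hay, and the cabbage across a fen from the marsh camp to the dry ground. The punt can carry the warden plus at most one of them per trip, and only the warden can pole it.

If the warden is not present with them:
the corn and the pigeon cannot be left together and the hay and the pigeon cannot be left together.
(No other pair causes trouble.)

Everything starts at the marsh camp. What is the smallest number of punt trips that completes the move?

17

Counting alone: the warden can take at most 1 across per trip to the dry ground, so moving all 8 needs at least 8 loaded trips out, with a return between consecutive ones — at least 15 crossings.
The safety rule pushes this higher. Following every safe sequence of crossings, the most of the 8 that can be at the dry ground as the punt arrives there on crossing 15 is 7 — never all 8.
So no plan with fewer than 17 crossings exists, and this one achieves 17:
1. Warden goes to the dry ground with the pigeon.
2. Warden goes back to the marsh camp alone.
3. Warden goes to the dry ground with the cat.
4. Warden goes back to the marsh camp alone.
5. Warden goes to the dry ground with the corn.
6. Warden goes back to the marsh camp with the pigeon.
7. Warden goes to the dry ground with the hay.
8. Warden goes back to the marsh camp alone.
9. Warden goes to the dry ground with the lamb.
10. Warden goes back to the marsh camp alone.
11. Warden goes to the dry ground with the fox.
12. Warden goes back to the marsh camp alone.
13. Warden goes to the dry ground with the hen.
14. Warden goes back to the marsh camp alone.
15. Warden goes to the dry ground with the cabbage.
16. Warden goes back to the marsh camp alone.
17. Warden goes to the dry ground with the pigeon.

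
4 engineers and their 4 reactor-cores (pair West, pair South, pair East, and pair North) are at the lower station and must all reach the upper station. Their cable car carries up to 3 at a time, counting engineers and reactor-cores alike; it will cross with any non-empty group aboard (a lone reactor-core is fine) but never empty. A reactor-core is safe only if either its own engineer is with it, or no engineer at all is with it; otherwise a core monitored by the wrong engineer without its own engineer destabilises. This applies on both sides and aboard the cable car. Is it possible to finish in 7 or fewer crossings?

Counting alone: each trip to the upper station takes at most 3 across and each return brings at least 1 back, so after t trips out (and t−1 returns) at most 3t − (t−1) of the 8 are across; that first reaches 8 at t = 4, so at least 7 crossings are needed.
The safety rule pushes this higher. Following every safe sequence of crossings, the most of the 8 that can be at the upper station as the cable car arrives there on crossing 7 is 7 — never all 8.
So the move cannot be finished within 7 crossings. (The shortest complete plan takes 9:)
1. engineer West and reactor-core West cross → the upper station.
2. engineer West crosses ← the lower station.
3. engineer South, engineer West, and reactor-core South cross → the upper station.
4. engineer West and reactor-core West cross ← the lower station.
5. engineer East, engineer North, and engineer West cross → the upper station.
6. reactor-core South crosses ← the lower station.
7. reactor-core South and reactor-core West cross → the upper station.
8. reactor-core West crosses ← the lower station.
9. reactor-core East, reactor-core North, and reactor-core West cross → the upper station.

No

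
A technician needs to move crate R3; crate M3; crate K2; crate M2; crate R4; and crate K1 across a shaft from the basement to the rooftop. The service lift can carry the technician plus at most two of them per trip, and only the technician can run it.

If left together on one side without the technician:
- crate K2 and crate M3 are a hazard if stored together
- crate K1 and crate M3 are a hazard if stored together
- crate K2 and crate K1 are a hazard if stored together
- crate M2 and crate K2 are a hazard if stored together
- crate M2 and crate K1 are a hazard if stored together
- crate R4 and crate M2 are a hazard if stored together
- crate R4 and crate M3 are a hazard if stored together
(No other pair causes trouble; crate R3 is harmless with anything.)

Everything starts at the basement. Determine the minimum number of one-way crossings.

impossible

Whatever the first load, the items left behind include a forbidden pair without the technician. No opening move is safe, so no plan exists.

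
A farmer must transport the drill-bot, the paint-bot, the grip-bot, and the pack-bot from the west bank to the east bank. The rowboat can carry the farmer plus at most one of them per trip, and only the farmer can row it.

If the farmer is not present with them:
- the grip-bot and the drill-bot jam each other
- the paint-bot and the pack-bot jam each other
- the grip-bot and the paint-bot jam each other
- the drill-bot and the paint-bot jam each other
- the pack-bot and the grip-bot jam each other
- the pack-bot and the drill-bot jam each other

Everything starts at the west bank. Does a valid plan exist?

No

Whatever the first load, the items left behind include a forbidden pair without the farmer. No opening move is safe, so no plan exists.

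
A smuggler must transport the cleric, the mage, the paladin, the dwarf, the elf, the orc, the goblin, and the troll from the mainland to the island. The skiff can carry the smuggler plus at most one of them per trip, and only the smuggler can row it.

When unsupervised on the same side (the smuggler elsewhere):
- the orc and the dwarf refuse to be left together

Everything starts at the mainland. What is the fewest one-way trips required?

15

Counting alone: the smuggler can take at most 1 across per trip to the island, so moving all 8 needs at least 8 loaded trips out, with a return between consecutive ones — at least 15 crossings.
The plan below uses exactly 15 crossings, so it is optimal:
1. Smuggler goes to the island with the dwarf.  [the mainland: the cleric, the elf, the goblin, the mage, the orc, the paladin, the troll | the island: the dwarf]
2. Smuggler goes back to the mainland alone.  [the mainland: the cleric, the elf, the goblin, the mage, the orc, the paladin, the troll | the island: the dwarf]
3. Smuggler goes to the island with the cleric.  [the mainland: the elf, the goblin, the mage, the orc, the paladin, the troll | the island: the cleric, the dwarf]
4. Smuggler goes back to the mainland alone.  [the mainland: the elf, the goblin, the mage, the orc, the paladin, the troll | the island: the cleric, the dwarf]
5. Smuggler goes to the island with the mage.  [the mainland: the elf, the goblin, the orc, the paladin, the troll | the island: the cleric, the dwarf, the mage]
6. Smuggler goes back to the mainland alone.  [the mainland: the elf, the goblin, the orc, the paladin, the troll | the island: the cleric, the dwarf, the mage]
7. Smuggler goes to the island with the paladin.  [the mainland: the elf, the goblin, the orc, the troll | the island: the cleric, the dwarf, the mage, the paladin]
8. Smuggler goes back to the mainland alone.  [the mainland: the elf, the goblin, the orc, the troll | the island: the cleric, the dwarf, the mage, the paladin]
9. Smuggler goes to the island with the elf.  [the mainland: the goblin, the orc, the troll | the island: the cleric, the dwarf, the elf, the mage, the paladin]
10. Smuggler goes back to the mainland alone.  [the mainland: the goblin, the orc, the troll | the island: the cleric, the dwarf, the elf, the mage, the paladin]
11. Smuggler goes to the island with the goblin.  [the mainland: the orc, the troll | the island: the cleric, the dwarf, the elf, the goblin, the mage, the paladin]
12. Smuggler goes back to the mainland alone.  [the mainland: the orc, the troll | the island: the cleric, the dwarf, the elf, the goblin, the mage, the paladin]
13. Smuggler goes to the island with the troll.  [the mainland: the orc | the island: the cleric, the dwarf, the elf, the goblin, the mage, the paladin, the troll]
14. Smuggler goes back to the mainland alone.  [the mainland: the orc | the island: the cleric, the dwarf, the elf, the goblin, the mage, the paladin, the troll]
15. Smuggler goes to the island with the orc.  [the mainland: — | the island: the cleric, the dwarf, the elf, the goblin, the mage, the orc, the paladin, the troll]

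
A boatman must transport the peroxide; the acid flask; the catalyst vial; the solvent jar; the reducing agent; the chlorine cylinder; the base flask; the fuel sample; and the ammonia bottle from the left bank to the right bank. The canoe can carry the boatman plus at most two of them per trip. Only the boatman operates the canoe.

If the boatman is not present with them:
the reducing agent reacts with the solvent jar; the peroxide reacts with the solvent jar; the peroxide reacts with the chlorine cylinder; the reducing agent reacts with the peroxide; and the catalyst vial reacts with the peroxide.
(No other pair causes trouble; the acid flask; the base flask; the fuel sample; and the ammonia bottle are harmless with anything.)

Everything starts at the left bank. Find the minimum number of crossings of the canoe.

Counting alone: the boatman can take at most 2 across per trip to the right bank, so moving all 9 needs at least 5 loaded trips out, with a return between consecutive ones — at least 9 crossings.
The safety rule pushes this higher. Following every safe sequence of crossings, the most of the 9 that can be at the right bank as the canoe arrives there on crossings 9, 11, 13 is 6, 7, 8 respectively — never all 9.
So no plan with fewer than 15 crossings exists, and this one achieves 15:
1. Boatman goes to the right bank with the peroxide and the solvent jar.
2. Boatman goes back to the left bank with the peroxide.
3. Boatman goes to the right bank with the acid flask and the peroxide.
4. Boatman goes back to the left bank with the peroxide.
5. Boatman goes to the right bank with the catalyst vial and the peroxide.
6. Boatman goes back to the left bank with the peroxide.
7. Boatman goes to the right bank with the chlorine cylinder and the peroxide.
8. Boatman goes back to the left bank with the peroxide.
9. Boatman goes to the right bank with the base flask and the peroxide.
10. Boatman goes back to the left bank with the peroxide.
11. Boatman goes to the right bank with the fuel sample and the peroxide.
12. Boatman goes back to the left bank with the peroxide.
13. Boatman goes to the right bank with the ammonia bottle and the peroxide.
14. Boatman goes back to the left bank with the peroxide.
15. Boatman goes to the right bank with the peroxide and the reducing agent.

15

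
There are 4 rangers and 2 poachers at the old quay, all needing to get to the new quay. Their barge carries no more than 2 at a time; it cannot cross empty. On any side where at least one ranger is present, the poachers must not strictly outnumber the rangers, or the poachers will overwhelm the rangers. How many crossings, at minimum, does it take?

Counting alone: each trip to the new quay takes at most 2 across and each return brings at least 1 back, so after t trips out (and t−1 returns) at most 2t − (t−1) of the 6 are across; that first reaches 6 at t = 5, so at least 9 crossings are needed.
The plan below uses exactly 9 crossings, so it is optimal:
1. 2 poachers → the new quay.  (the old quay: 4R 0P; the new quay: 0R 2P)
2. 1 poacher ← the old quay.  (the old quay: 4R 1P; the new quay: 0R 1P)
3. 2 rangers → the new quay.  (the old quay: 2R 1P; the new quay: 2R 1P)
4. 1 poacher ← the old quay.  (the old quay: 2R 2P; the new quay: 2R 0P)
5. 2 poachers → the new quay.  (the old quay: 2R 0P; the new quay: 2R 2P)
6. 1 poacher ← the old quay.  (the old quay: 2R 1P; the new quay: 2R 1P)
7. 1 ranger and 1 poacher → the new quay.  (the old quay: 1R 0P; the new quay: 3R 2P)
8. 1 poacher ← the old quay.  (the old quay: 1R 1P; the new quay: 3R 1P)
9. 1 ranger and 1 poacher → the new quay.  (the old quay: 0R 0P; the new quay: 4R 2P)

9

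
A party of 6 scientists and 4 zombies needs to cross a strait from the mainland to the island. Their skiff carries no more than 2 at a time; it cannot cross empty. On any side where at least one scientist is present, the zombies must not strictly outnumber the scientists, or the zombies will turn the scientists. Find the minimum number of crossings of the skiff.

Counting alone: each trip to the island takes at most 2 across and each return brings at least 1 back, so after t trips out (and t−1 returns) at most 2t − (t−1) of the 10 are across; that first reaches 10 at t = 9, so at least 17 crossings are needed.
The plan below uses exactly 17 crossings, so it is optimal:
1. 2 zombies → the island.  (the mainland: 6S 2Z; the island: 0S 2Z)
2. 1 zombie ← the mainland.  (the mainland: 6S 3Z; the island: 0S 1Z)
3. 2 zombies → the island.  (the mainland: 6S 1Z; the island: 0S 3Z)
4. 1 zombie ← the mainland.  (the mainland: 6S 2Z; the island: 0S 2Z)
5. 2 scientists → the island.  (the mainland: 4S 2Z; the island: 2S 2Z)
6. 1 zombie ← the mainland.  (the mainland: 4S 3Z; the island: 2S 1Z)
7. 1 scientist and 1 zombie → the island.  (the mainland: 3S 2Z; the island: 3S 2Z)
8. 1 zombie ← the mainland.  (the mainland: 3S 3Z; the island: 3S 1Z)
9. 2 zombies → the island.  (the mainland: 3S 1Z; the island: 3S 3Z)
10. 1 zombie ← the mainland.  (the mainland: 3S 2Z; the island: 3S 2Z)
11. 1 scientist and 1 zombie → the island.  (the mainland: 2S 1Z; the island: 4S 3Z)
12. 1 zombie ← the mainland.  (the mainland: 2S 2Z; the island: 4S 2Z)
13. 2 zombies → the island.  (the mainland: 2S 0Z; the island: 4S 4Z)
14. 1 zombie ← the mainland.  (the mainland: 2S 1Z; the island: 4S 3Z)
15. 1 scientist and 1 zombie → the island.  (the mainland: 1S 0Z; the island: 5S 4Z)
16. 1 zombie ← the mainland.  (the mainland: 1S 1Z; the island: 5S 3Z)
17. 1 scientist and 1 zombie → the island.  (the mainland: 0S 0Z; the island: 6S 4Z)

17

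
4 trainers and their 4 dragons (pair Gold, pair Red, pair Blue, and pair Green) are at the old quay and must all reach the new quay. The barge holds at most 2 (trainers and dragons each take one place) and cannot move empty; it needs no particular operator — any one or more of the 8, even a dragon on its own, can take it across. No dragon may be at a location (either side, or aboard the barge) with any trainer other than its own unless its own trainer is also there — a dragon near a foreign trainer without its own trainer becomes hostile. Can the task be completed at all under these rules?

Following every safe sequence of crossings from the start, the most of the 8 that can be at the new quay as the barge arrives there on crossings 1, 3, 5 is 2, 3, 4 respectively; the best ever achieved is 4 of 8.
From crossing 7 on, no configuration arises that was not already reachable earlier: only 44 distinct safe configurations (who is on which side, and where the barge is) can ever be reached, none of them has everyone across, and every continuation just revisits them. So no valid plan exists.

No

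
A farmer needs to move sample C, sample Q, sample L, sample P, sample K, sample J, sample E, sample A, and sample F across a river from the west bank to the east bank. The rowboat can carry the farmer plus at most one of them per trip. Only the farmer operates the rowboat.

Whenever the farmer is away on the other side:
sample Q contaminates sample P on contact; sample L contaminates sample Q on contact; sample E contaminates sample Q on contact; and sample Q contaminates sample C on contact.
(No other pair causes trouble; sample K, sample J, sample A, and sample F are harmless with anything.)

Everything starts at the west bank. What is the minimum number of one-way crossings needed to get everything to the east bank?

impossible

Following every safe sequence of crossings from the start, the most of the 9 that can be at the east bank as the rowboat arrives there on crossings 1, 3, 5, 7, 9, 11 is 1, 2, 3, 4, 5, 6 respectively; the best ever achieved is 6 of 9.
From crossing 13 on, no configuration arises that was not already reachable earlier: only 176 distinct safe configurations (who is on which side, and where the rowboat is) can ever be reached, none of them has everyone across, and every continuation just revisits them. So no valid plan exists.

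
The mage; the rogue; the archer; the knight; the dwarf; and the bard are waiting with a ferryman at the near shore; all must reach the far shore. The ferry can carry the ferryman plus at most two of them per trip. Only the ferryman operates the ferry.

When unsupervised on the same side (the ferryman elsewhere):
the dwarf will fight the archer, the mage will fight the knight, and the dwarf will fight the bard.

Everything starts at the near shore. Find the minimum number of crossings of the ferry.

7

Counting alone: the ferryman can take at most 2 across per trip to the far shore, so moving all 6 needs at least 3 loaded trips out, with a return between consecutive ones — at least 5 crossings.
The safety rule pushes this higher. Following every safe sequence of crossings, the most of the 6 that can be at the far shore as the ferry arrives there on crossing 5 is 5 — never all 6.
So no plan with fewer than 7 crossings exists, and this one achieves 7:
1. Ferryman goes to the far shore with the dwarf and the mage.  [the near shore: the archer, the bard, the knight, the rogue | the far shore: the dwarf, the mage]
2. Ferryman goes back to the near shore alone.  [the near shore: the archer, the bard, the knight, the rogue | the far shore: the dwarf, the mage]
3. Ferryman goes to the far shore with the rogue.  [the near shore: the archer, the bard, the knight | the far shore: the dwarf, the mage, the rogue]
4. Ferryman goes back to the near shore alone.  [the near shore: the archer, the bard, the knight | the far shore: the dwarf, the mage, the rogue]
5. Ferryman goes to the far shore with the archer and the bard.  [the near shore: the knight | the far shore: the archer, the bard, the dwarf, the mage, the rogue]
6. Ferryman goes back to the near shore with the dwarf.  [the near shore: the dwarf, the knight | the far shore: the archer, the bard, the mage, the rogue]
7. Ferryman goes to the far shore with the dwarf and the knight.  [the near shore: — | the far shore: the archer, the bard, the dwarf, the knight, the mage, the rogue]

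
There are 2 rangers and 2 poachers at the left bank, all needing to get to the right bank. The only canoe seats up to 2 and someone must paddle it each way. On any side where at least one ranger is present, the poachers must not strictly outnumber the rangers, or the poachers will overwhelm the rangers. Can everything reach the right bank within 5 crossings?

Yes

Yes — this plan uses 5 crossings (≤ 5):
1. 2 poachers → the right bank.  (the left bank: 2R 0P; the right bank: 0R 2P)
2. 1 poacher ← the left bank.  (the left bank: 2R 1P; the right bank: 0R 1P)
3. 2 rangers → the right bank.  (the left bank: 0R 1P; the right bank: 2R 1P)
4. 1 poacher ← the left bank.  (the left bank: 0R 2P; the right bank: 2R 0P)
5. 2 poachers → the right bank.  (the left bank: 0R 0P; the right bank: 2R 2P)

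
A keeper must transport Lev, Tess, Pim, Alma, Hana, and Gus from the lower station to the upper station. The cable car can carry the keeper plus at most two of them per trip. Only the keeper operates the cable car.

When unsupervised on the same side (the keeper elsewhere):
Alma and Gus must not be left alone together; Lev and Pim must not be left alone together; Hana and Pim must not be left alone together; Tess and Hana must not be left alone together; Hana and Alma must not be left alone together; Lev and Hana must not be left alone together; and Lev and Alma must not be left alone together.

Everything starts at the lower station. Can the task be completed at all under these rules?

No

Whatever the first load, the items left behind include a forbidden pair without the keeper. No opening move is safe, so no plan exists.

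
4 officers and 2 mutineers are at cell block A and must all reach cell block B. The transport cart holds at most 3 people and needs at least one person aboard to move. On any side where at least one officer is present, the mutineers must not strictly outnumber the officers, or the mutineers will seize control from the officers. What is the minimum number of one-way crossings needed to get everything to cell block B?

Counting alone: each trip to cell block B takes at most 3 across and each return brings at least 1 back, so after t trips out (and t−1 returns) at most 3t − (t−1) of the 6 are across; that first reaches 6 at t = 3, so at least 5 crossings are needed.
The plan below uses exactly 5 crossings, so it is optimal:
1. 2 mutineers → cell block B.  (cell block A: 4O 0M; cell block B: 0O 2M)
2. 1 mutineer ← cell block A.  (cell block A: 4O 1M; cell block B: 0O 1M)
3. 2 officers and 1 mutineer → cell block B.  (cell block A: 2O 0M; cell block B: 2O 2M)
4. 1 mutineer ← cell block A.  (cell block A: 2O 1M; cell block B: 2O 1M)
5. 2 officers and 1 mutineer → cell block B.  (cell block A: 0O 0M; cell block B: 4O 2M)

5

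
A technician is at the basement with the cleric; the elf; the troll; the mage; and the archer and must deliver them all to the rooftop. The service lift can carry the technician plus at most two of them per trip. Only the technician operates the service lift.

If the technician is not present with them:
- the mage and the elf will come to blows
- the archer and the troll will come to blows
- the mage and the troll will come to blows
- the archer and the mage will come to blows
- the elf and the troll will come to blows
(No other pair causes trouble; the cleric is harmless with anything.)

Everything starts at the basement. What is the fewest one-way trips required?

7

Counting alone: the technician can take at most 2 across per trip to the rooftop, so moving all 5 needs at least 3 loaded trips out, with a return between consecutive ones — at least 5 crossings.
The safety rule pushes this higher. Following every safe sequence of crossings, the most of the 5 that can be at the rooftop as the service lift arrives there on crossing 5 is 4 — never all 5.
So no plan with fewer than 7 crossings exists, and this one achieves 7:
1. Technician goes to the rooftop with the mage and the troll.
2. Technician goes back to the basement with the troll.
3. Technician goes to the rooftop with the cleric and the troll.
4. Technician goes back to the basement with the troll.
5. Technician goes to the rooftop with the archer and the elf.
6. Technician goes back to the basement with the mage.
7. Technician goes to the rooftop with the mage and the troll.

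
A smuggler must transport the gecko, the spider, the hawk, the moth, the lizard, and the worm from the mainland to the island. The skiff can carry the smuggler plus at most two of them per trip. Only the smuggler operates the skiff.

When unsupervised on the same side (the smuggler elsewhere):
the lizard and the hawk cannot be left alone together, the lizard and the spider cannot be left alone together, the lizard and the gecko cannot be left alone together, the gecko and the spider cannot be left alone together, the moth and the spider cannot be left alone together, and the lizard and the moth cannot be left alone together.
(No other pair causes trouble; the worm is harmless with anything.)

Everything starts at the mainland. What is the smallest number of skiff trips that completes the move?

9

Counting alone: the smuggler can take at most 2 across per trip to the island, so moving all 6 needs at least 3 loaded trips out, with a return between consecutive ones — at least 5 crossings.
The safety rule pushes this higher. Following every safe sequence of crossings, the most of the 6 that can be at the island as the skiff arrives there on crossings 5, 7 is 4, 5 respectively — never all 6.
So no plan with fewer than 9 crossings exists, and this one achieves 9:
1. Smuggler goes to the island with the lizard and the spider.
2. Smuggler goes back to the mainland with the spider.
3. Smuggler goes to the island with the gecko and the moth.
4. Smuggler goes back to the mainland with the lizard.
5. Smuggler goes to the island with the hawk and the spider.
6. Smuggler goes back to the mainland with the spider.
7. Smuggler goes to the island with the spider and the worm.
8. Smuggler goes back to the mainland with the spider.
9. Smuggler goes to the island with the lizard and the spider.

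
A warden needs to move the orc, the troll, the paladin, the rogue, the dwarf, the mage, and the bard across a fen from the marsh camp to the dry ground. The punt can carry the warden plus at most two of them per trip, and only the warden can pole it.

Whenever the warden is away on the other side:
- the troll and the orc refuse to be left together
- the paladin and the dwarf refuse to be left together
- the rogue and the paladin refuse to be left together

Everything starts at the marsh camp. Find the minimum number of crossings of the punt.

7

Counting alone: the warden can take at most 2 across per trip to the dry ground, so moving all 7 needs at least 4 loaded trips out, with a return between consecutive ones — at least 7 crossings.
The plan below uses exactly 7 crossings, so it is optimal:
1. Warden goes to the dry ground with the orc and the paladin.
2. Warden goes back to the marsh camp alone.
3. Warden goes to the dry ground with the dwarf and the rogue.
4. Warden goes back to the marsh camp with the paladin.
5. Warden goes to the dry ground with the bard and the mage.
6. Warden goes back to the marsh camp alone.
7. Warden goes to the dry ground with the paladin and the troll.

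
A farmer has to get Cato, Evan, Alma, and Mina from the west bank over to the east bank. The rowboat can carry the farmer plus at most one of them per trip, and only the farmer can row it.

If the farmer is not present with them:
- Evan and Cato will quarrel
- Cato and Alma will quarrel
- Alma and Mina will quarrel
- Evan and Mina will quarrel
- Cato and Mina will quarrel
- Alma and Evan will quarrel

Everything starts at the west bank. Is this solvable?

Whatever the first load, the items left behind include a forbidden pair without the farmer. No opening move is safe, so no plan exists.

No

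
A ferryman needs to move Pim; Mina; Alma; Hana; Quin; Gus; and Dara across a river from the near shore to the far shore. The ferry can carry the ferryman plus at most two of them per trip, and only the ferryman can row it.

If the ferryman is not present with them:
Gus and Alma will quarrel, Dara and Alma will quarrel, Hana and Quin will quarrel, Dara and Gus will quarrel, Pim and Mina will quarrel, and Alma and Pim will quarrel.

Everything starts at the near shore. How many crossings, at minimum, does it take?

impossible

Whatever the first load, the items left behind include a forbidden pair without the ferryman. No opening move is safe, so no plan exists.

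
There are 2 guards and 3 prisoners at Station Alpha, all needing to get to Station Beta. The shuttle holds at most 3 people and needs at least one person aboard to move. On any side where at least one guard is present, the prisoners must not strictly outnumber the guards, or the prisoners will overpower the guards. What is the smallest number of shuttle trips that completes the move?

The prisoners already outnumber the guards at Station Alpha before anyone moves, so the starting position itself is disallowed.

impossible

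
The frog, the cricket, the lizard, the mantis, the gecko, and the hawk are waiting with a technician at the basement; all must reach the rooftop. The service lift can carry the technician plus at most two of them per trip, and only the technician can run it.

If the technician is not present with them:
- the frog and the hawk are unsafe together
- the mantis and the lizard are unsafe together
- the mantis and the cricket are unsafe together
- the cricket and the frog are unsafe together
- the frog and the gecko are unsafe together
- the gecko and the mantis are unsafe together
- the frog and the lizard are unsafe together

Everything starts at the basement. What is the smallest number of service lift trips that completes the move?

7

Counting alone: the technician can take at most 2 across per trip to the rooftop, so moving all 6 needs at least 3 loaded trips out, with a return between consecutive ones — at least 5 crossings.
The safety rule pushes this higher. Following every safe sequence of crossings, the most of the 6 that can be at the rooftop as the service lift arrives there on crossing 5 is 4 — never all 6.
So no plan with fewer than 7 crossings exists, and this one achieves 7:
1. Technician goes to the rooftop with the frog and the mantis.  [the basement: the cricket, the gecko, the hawk, the lizard | the rooftop: the frog, the mantis]
2. Technician goes back to the basement alone.  [the basement: the cricket, the gecko, the hawk, the lizard | the rooftop: the frog, the mantis]
3. Technician goes to the rooftop with the cricket and the lizard.  [the basement: the gecko, the hawk | the rooftop: the cricket, the frog, the lizard, the mantis]
4. Technician goes back to the basement with the frog and the mantis.  [the basement: the frog, the gecko, the hawk, the mantis | the rooftop: the cricket, the lizard]
5. Technician goes to the rooftop with the gecko and the hawk.  [the basement: the frog, the mantis | the rooftop: the cricket, the gecko, the hawk, the lizard]
6. Technician goes back to the basement alone.  [the basement: the frog, the mantis | the rooftop: the cricket, the gecko, the hawk, the lizard]
7. Technician goes to the rooftop with the frog and the mantis.  [the basement: — | the rooftop: the cricket, the frog, the gecko, the hawk, the lizard, the mantis]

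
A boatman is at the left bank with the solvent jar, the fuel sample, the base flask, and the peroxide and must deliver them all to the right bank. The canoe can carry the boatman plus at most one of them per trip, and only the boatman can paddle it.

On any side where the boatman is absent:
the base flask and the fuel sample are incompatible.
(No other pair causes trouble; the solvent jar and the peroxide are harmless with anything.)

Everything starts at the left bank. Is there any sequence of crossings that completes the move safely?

1. Boatman goes to the right bank with the fuel sample.
2. Boatman goes back to the left bank alone.
3. Boatman goes to the right bank with the solvent jar.
4. Boatman goes back to the left bank alone.
5. Boatman goes to the right bank with the peroxide.
6. Boatman goes back to the left bank alone.
7. Boatman goes to the right bank with the base flask.

Yes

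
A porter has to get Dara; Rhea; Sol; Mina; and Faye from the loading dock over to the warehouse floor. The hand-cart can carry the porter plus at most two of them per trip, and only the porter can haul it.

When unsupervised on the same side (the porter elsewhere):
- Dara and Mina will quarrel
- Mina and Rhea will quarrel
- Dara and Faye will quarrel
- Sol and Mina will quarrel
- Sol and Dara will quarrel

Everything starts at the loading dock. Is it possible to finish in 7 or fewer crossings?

Yes

Yes — this plan uses 7 crossings (≤ 7):
1. Porter goes to the warehouse floor with Dara and Mina.
2. Porter goes back to the loading dock with Dara.
3. Porter goes to the warehouse floor with Dara and Rhea.
4. Porter goes back to the loading dock with Mina.
5. Porter goes to the warehouse floor with Faye and Sol.
6. Porter goes back to the loading dock with Dara.
7. Porter goes to the warehouse floor with Dara and Mina.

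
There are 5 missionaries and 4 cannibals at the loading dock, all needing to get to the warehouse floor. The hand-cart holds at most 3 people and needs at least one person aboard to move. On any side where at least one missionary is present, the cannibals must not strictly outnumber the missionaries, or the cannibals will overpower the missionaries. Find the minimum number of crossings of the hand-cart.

7

Counting alone: each trip to the warehouse floor takes at most 3 across and each return brings at least 1 back, so after t trips out (and t−1 returns) at most 3t − (t−1) of the 9 are across; that first reaches 9 at t = 4, so at least 7 crossings are needed.
The plan below uses exactly 7 crossings, so it is optimal:
1. 3 cannibals → the warehouse floor.  (the loading dock: 5M 1C; the warehouse floor: 0M 3C)
2. 1 cannibal ← the loading dock.  (the loading dock: 5M 2C; the warehouse floor: 0M 2C)
3. 3 missionaries → the warehouse floor.  (the loading dock: 2M 2C; the warehouse floor: 3M 2C)
4. 1 missionary ← the loading dock.  (the loading dock: 3M 2C; the warehouse floor: 2M 2C)
5. 2 missionaries and 1 cannibal → the warehouse floor.  (the loading dock: 1M 1C; the warehouse floor: 4M 3C)
6. 1 missionary ← the loading dock.  (the loading dock: 2M 1C; the warehouse floor: 3M 3C)
7. 2 missionaries and 1 cannibal → the warehouse floor.  (the loading dock: 0M 0C; the warehouse floor: 5M 4C)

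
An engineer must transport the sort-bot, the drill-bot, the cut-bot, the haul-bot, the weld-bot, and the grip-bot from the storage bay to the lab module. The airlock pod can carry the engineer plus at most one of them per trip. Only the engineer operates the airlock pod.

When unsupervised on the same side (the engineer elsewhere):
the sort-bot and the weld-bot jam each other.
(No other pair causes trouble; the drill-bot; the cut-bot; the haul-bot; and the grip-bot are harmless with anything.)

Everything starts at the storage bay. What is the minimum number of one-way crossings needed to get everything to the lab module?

Counting alone: the engineer can take at most 1 across per trip to the lab module, so moving all 6 needs at least 6 loaded trips out, with a return between consecutive ones — at least 11 crossings.
The plan below uses exactly 11 crossings, so it is optimal:
1. Engineer goes to the lab module with the sort-bot.
2. Engineer goes back to the storage bay alone.
3. Engineer goes to the lab module with the drill-bot.
4. Engineer goes back to the storage bay alone.
5. Engineer goes to the lab module with the cut-bot.
6. Engineer goes back to the storage bay alone.
7. Engineer goes to the lab module with the haul-bot.
8. Engineer goes back to the storage bay alone.
9. Engineer goes to the lab module with the grip-bot.
10. Engineer goes back to the storage bay alone.
11. Engineer goes to the lab module with the weld-bot.

11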